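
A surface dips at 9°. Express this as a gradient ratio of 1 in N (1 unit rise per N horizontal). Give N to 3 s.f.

1 in 6.31

1 : N means tan θ = 1/N, so N = 1/tan 9° = 1/0.1584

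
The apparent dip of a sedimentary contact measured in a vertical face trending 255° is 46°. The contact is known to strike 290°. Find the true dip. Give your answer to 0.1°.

61.0°

β = acute angle between strike 290° and section 255° = 35°.
tan(true dip) = tan 46° / sin 35° = 1.8054
δ = arctan(1.8054) = 61.02°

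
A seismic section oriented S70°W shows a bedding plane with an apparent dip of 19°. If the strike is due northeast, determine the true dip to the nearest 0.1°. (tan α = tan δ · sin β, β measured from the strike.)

39.2°

β = acute angle between strike due northeast and section S70°W = 25°.
tan(true dip) = tan 19° / sin 25° = 0.8147
true dip = arctan 0.8147 = 39.17°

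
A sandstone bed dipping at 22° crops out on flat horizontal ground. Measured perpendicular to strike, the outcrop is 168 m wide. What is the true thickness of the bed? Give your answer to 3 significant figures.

62.9 m

True thickness t = w · sin(dip) = 168 × sin 22°
t = 168 × 0.3746 = 62.934 m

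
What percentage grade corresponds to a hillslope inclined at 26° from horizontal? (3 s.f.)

grade % = 100 × tan 26° = 100 × 0.4877

48.8%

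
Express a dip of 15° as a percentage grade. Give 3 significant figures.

grade % = 100 × tan 15° = 100 × 0.2679

26.8%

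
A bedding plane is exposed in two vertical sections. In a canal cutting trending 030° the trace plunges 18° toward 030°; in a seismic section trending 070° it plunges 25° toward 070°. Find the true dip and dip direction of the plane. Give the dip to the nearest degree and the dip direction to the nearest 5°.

Represent each trace as a vector plunging at its apparent dip toward its trend (east-north-up frame): v₁ = (0.476, 0.824, -0.309), v₂ = (0.852, 0.310, -0.423).
The plane normal is n = v₁ × v₂ ∝ (0.252, 0.062, 0.554).
tan δ = √(n_x²+n_y²)/n_z = 0.260/0.554, so δ = 25.1°.
Dip direction = azimuth of (n_x, n_y) = atan2(0.252, 0.062) = 76°.

true dip 25°, dip direction 075°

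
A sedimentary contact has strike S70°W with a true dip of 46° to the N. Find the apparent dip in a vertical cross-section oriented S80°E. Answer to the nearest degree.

27°

Angle between strike (S70°W) and section (S80°E): β = 30°.
tan(apparent dip) = tan 46° · sin 30° = 0.5178
apparent dip = arctan 0.5178 = 27.37°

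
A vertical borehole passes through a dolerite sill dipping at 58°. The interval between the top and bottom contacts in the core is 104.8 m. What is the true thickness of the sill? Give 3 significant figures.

True thickness t = h · cos(dip) = 104.8 × cos 58°
t = 104.8 × 0.5299 = 55.536 m

55.5 m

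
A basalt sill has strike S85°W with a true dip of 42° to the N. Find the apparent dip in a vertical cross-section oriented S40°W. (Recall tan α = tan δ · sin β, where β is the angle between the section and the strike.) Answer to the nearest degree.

32°

Angle between strike (S85°W) and section (S40°W): β = 45°.
tan α = tan 42° × sin 45° = 0.9004 × 0.7071 = 0.6367
α = arctan(0.6367) = 32.48°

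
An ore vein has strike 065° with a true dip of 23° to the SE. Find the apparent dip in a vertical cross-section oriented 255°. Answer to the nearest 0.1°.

4.2°

The strike is 065° and the section trends 255°; the acute angle between them is β = 10°.
tan(apparent dip) = tan 23° · sin 10° = 0.0737
apparent dip = arctan 0.0737 = 4.22°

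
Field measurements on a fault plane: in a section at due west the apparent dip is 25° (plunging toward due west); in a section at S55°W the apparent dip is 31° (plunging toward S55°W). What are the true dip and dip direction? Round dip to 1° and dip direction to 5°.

true dip 31°, dip direction 230°

The two traces are lines in the plane: v₁ = (sin 270°·cos 25°, cos 270°·cos 25°, −sin 25°), v₂ = (sin 235°·cos 31°, cos 235°·cos 31°, −sin 31°).
The plane normal is n = v₁ × v₂ ∝ (-0.208, -0.170, 0.446).
True dip = arccos(n_z / |n|) = arccos(0.8565) = 31.1°.
Dip direction = atan2(-0.208, -0.170) = 231° (azimuth of n's horizontal projection).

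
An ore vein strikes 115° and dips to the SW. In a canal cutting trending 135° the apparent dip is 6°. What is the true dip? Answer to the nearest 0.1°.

The section is 20° from the strike.
tan(true dip) = tan 6° / sin 20° = 0.3073
true dip = arctan 0.3073 = 17.08°

17.1°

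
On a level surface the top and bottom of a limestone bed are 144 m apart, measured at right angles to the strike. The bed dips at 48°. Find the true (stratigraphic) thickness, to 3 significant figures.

107 m

True thickness t = w · sin(dip) = 144 × sin 48°
t = 144 × 0.7431 = 107.013 m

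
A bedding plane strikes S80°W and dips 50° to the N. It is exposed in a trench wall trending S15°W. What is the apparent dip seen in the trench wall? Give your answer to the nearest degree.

The strike is S80°W and the section trends S15°W; the acute angle between them is β = 65°.
tan α = tan 50° × sin 65° = 1.1918 × 0.9063 = 1.0801
α = arctan(1.0801) = 47.21°

47°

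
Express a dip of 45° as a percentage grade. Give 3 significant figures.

grade % = 100 × tan 45° = 100 × 1.0000

100%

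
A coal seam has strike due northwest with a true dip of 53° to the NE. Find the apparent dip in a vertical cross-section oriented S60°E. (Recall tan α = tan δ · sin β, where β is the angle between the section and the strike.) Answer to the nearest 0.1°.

19.0°

Angle between strike (due northwest) and section (S60°E): β = 15°.
tan(apparent dip) = tan 53° · sin 15° = 0.3435
α = arctan(0.3435) = 18.96°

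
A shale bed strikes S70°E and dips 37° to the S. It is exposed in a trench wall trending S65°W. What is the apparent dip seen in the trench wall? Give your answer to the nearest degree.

The strike is S70°E and the section trends S65°W; the acute angle between them is β = 45°.
tan(apparent dip) = tan 37° · sin 45° = 0.5328
apparent dip = arctan 0.5328 = 28.05°

28°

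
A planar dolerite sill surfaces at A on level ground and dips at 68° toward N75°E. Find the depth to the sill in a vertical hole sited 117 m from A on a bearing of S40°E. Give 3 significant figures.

The hole lies 65° from the dip direction, so the down-dip offset is 117 × cos 65° = 49.45 m.
Depth = down-dip offset × tan(dip) = 49.45 × tan 68° = 49.45 × 2.4751
Depth = 122.38 m

122 m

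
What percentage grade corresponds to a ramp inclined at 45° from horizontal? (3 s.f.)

grade % = 100 × tan 45° = 100 × 1.0000

100%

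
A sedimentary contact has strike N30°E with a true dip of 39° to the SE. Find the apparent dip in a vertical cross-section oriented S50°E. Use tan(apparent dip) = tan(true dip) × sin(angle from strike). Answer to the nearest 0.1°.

The strike is N30°E and the section trends S50°E; the acute angle between them is β = 80°.
tan α = tan 39° × sin 80° = 0.8098 × 0.9848 = 0.7975
apparent dip = arctan 0.7975 = 38.57°

38.6°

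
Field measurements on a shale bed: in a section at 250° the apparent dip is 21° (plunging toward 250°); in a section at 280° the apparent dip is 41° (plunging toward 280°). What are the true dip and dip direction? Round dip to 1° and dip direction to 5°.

Each apparent-dip line lies in the plane. As unit vectors (x east, y north, z up), v₁ plunges 21°→250° and v₂ plunges 41°→280°.
n = v₁ × v₂ = (-0.256, 0.309, 0.352) (taken with n_z > 0).
tan δ = √(n_x²+n_y²)/n_z = 0.402/0.352, so δ = 48.7°.
Dip direction = azimuth of (n_x, n_y) = atan2(-0.256, 0.309) = 320°.

true dip 49°, dip direction 320°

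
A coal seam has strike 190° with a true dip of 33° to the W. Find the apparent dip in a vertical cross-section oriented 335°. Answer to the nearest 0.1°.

The section lies 35° from the strike.
tan(apparent dip) = tan 33° · sin 35° = 0.3725
apparent dip = arctan 0.3725 = 20.43°

20.4°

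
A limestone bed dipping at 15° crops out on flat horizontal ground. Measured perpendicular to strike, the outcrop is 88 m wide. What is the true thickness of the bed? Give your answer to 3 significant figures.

22.8 m

True thickness t = w · sin(dip) = 88 × sin 15°
t = 88 × 0.2588 = 22.776 m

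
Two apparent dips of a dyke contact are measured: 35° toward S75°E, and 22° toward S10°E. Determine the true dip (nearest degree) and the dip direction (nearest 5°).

The two traces are lines in the plane: v₁ = (sin 105°·cos 35°, cos 105°·cos 35°, −sin 35°), v₂ = (sin 170°·cos 22°, cos 170°·cos 22°, −sin 22°).
The plane normal is n = v₁ × v₂ ∝ (0.444, -0.204, 0.688).
True dip = arccos(n_z / |n|) = arccos(0.8153) = 35.4°.
Dip direction = azimuth of (n_x, n_y) = atan2(0.444, -0.204) = 115°.

true dip 35°, dip direction 115°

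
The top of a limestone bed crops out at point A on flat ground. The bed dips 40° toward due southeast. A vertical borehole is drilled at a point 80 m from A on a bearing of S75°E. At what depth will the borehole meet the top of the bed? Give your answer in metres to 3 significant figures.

58.1 m

The hole lies 30° from the dip direction, so the down-dip offset is 80 × cos 30° = 69.28 m.
Depth = down-dip offset × tan(dip) = 69.28 × tan 40° = 69.28 × 0.8391
Depth = 58.13 m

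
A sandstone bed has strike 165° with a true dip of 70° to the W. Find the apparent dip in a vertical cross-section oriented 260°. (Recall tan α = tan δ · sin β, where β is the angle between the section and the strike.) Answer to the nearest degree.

The section lies 85° from the strike.
tan(apparent dip) = tan 70° · sin 85° = 2.7370
apparent dip = arctan 2.7370 = 69.93°

70°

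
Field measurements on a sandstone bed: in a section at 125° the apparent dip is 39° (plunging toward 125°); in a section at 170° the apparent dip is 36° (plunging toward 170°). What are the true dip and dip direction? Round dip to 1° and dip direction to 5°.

Represent each trace as a vector plunging at its apparent dip toward its trend (east-north-up frame): v₁ = (0.637, -0.446, -0.629), v₂ = (0.140, -0.797, -0.588).
The plane normal is n = v₁ × v₂ ∝ (0.239, -0.286, 0.445).
Dip δ = arctan(|n_h|/n_z) = arctan(0.373/0.445) = 40.0°.
Dip direction = azimuth of (n_x, n_y) = atan2(0.239, -0.286) = 140°.

true dip 40°, dip direction 140°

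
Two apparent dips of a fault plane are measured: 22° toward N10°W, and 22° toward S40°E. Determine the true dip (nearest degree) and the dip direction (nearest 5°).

The two traces are lines in the plane: v₁ = (sin 350°·cos 22°, cos 350°·cos 22°, −sin 22°), v₂ = (sin 140°·cos 22°, cos 140°·cos 22°, −sin 22°).
n = v₁ × v₂ = (0.608, 0.284, 0.430) (taken with n_z > 0).
True dip = arccos(n_z / |n|) = arccos(0.5394) = 57.4°.
The horizontal component of n points toward azimuth atan2(n_x, n_y) = 65°, the dip direction.

true dip 57°, dip direction 065°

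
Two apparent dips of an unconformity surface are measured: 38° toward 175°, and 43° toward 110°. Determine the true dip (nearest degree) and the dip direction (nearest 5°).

The two traces are lines in the plane: v₁ = (sin 175°·cos 38°, cos 175°·cos 38°, −sin 38°), v₂ = (sin 110°·cos 43°, cos 110°·cos 43°, −sin 43°).
n = v₁ × v₂ = (0.381, -0.376, 0.522) (taken with n_z > 0).
Dip δ = arctan(|n_h|/n_z) = arctan(0.536/0.522) = 45.7°.
Dip direction = atan2(0.381, -0.376) = 135° (azimuth of n's horizontal projection).

true dip 46°, dip direction 135°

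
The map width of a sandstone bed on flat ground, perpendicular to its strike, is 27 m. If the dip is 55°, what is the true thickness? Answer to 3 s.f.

22.1 m

True thickness t = w · sin(dip) = 27 × sin 55°
t = 27 × 0.8192 = 22.117 m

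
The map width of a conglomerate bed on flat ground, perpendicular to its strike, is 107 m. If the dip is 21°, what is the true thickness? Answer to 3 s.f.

38.3 m

True thickness t = w · sin(dip) = 107 × sin 21°
t = 107 × 0.3584 = 38.345 m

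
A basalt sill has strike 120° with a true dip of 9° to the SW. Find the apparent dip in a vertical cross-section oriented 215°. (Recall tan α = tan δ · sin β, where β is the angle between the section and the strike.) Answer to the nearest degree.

The section lies 85° from the strike.
tan(apparent dip) = tan 9° · sin 85° = 0.1578
apparent dip = arctan 0.1578 = 8.97°

9°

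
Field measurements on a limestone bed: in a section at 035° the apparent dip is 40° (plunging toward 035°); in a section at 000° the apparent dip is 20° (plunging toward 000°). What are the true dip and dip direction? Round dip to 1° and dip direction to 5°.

true dip 45°, dip direction 070°

The two traces are lines in the plane: v₁ = (sin 35°·cos 40°, cos 35°·cos 40°, −sin 40°), v₂ = (sin 0°·cos 20°, cos 0°·cos 20°, −sin 20°).
Cross product v₁ × v₂ gives the pole to the plane: n ∝ (0.389, 0.150, 0.413).
tan δ = √(n_x²+n_y²)/n_z = 0.417/0.413, so δ = 45.3°.
Dip direction = azimuth of (n_x, n_y) = atan2(0.389, 0.150) = 69°.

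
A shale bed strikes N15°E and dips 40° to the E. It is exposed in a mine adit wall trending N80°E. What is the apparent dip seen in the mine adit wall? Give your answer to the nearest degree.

37°

The strike is N15°E and the section trends N80°E; the acute angle between them is β = 65°.
tan(apparent dip) = tan 40° · sin 65° = 0.7605
apparent dip = arctan 0.7605 = 37.25°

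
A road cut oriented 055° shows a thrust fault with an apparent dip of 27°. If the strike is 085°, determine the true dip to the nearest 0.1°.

45.5°

The section is 30° from the strike.
tan(true dip) = tan 27° / sin 30° = 1.0191
true dip = arctan 1.0191 = 45.54°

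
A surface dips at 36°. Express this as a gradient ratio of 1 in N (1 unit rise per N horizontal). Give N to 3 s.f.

1 in 1.38

1 : N means tan θ = 1/N, so N = 1/tan 36° = 1/0.7265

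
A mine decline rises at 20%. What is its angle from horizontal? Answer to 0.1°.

11.3°

tan θ = 20/100 = 0.2000
θ = arctan(0.2000) = 11.31°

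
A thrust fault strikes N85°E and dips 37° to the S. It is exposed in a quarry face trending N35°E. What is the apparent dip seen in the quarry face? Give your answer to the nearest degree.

30°

The strike is N85°E and the section trends N35°E; the acute angle between them is β = 50°.
tan α = tan 37° × sin 50° = 0.7536 × 0.7660 = 0.5773
α = arctan(0.5773) = 30.00°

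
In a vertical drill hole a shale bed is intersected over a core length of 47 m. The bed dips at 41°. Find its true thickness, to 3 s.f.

35.5 m

True thickness t = h · cos(dip) = 47 × cos 41°
t = 47 × 0.7547 = 35.471 m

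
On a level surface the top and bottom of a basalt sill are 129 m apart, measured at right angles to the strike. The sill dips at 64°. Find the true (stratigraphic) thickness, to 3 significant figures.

116 m

True thickness t = w · sin(dip) = 129 × sin 64°
t = 129 × 0.8988 = 115.944 m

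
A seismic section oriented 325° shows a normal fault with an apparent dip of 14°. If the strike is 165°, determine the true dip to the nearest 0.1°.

The section is 20° from the strike.
tan(true dip) = tan 14° / sin 20° = 0.7290
true dip = arctan 0.7290 = 36.09°

36.1°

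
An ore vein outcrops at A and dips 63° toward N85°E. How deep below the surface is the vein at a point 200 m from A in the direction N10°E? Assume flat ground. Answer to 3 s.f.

102 m

The hole lies 75° from the dip direction, so the down-dip offset is 200 × cos 75° = 51.76 m.
Depth = down-dip offset × tan(dip) = 51.76 × tan 63° = 51.76 × 1.9626
Depth = 101.59 m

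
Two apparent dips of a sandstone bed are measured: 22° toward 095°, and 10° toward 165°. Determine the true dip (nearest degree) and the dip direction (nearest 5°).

true dip 22°, dip direction 100°

The two traces are lines in the plane: v₁ = (sin 95°·cos 22°, cos 95°·cos 22°, −sin 22°), v₂ = (sin 165°·cos 10°, cos 165°·cos 10°, −sin 10°).
n = v₁ × v₂ = (0.342, -0.065, 0.858) (taken with n_z > 0).
Dip δ = arctan(|n_h|/n_z) = arctan(0.348/0.858) = 22.1°.
Dip direction = azimuth of (n_x, n_y) = atan2(0.342, -0.065) = 101°.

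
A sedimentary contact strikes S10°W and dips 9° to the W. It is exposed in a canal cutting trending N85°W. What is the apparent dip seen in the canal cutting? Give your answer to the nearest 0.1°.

9.0°

The strike is S10°W and the section trends N85°W; the acute angle between them is β = 85°.
tan α = tan 9° × sin 85° = 0.1584 × 0.9962 = 0.1578
α = arctan(0.1578) = 8.97°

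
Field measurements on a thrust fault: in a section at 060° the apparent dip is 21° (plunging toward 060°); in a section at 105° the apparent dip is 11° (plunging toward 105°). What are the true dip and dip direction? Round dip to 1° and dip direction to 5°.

true dip 22°, dip direction 045°

The two traces are lines in the plane: v₁ = (sin 60°·cos 21°, cos 60°·cos 21°, −sin 21°), v₂ = (sin 105°·cos 11°, cos 105°·cos 11°, −sin 11°).
The plane normal is n = v₁ × v₂ ∝ (0.180, 0.186, 0.648).
tan δ = √(n_x²+n_y²)/n_z = 0.259/0.648, so δ = 21.8°.
Dip direction = azimuth of (n_x, n_y) = atan2(0.180, 0.186) = 44°.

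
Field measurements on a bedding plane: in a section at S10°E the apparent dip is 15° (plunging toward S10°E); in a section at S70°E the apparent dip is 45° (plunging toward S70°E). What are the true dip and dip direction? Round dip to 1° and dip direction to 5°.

Represent each trace as a vector plunging at its apparent dip toward its trend (east-north-up frame): v₁ = (0.168, -0.951, -0.259), v₂ = (0.664, -0.242, -0.707).
The plane normal is n = v₁ × v₂ ∝ (0.610, -0.053, 0.592).
Dip δ = arctan(|n_h|/n_z) = arctan(0.612/0.592) = 46.0°.
The horizontal component of n points toward azimuth atan2(n_x, n_y) = 95°, the dip direction.

true dip 46°, dip direction 095°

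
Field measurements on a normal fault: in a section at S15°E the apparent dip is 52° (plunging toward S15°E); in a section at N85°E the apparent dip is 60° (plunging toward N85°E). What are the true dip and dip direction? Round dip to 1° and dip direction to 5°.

true dip 63°, dip direction 115°

Each apparent-dip line lies in the plane. As unit vectors (x east, y north, z up), v₁ plunges 52°→S15°E and v₂ plunges 60°→N85°E.
The plane normal is n = v₁ × v₂ ∝ (0.549, -0.255, 0.303).
True dip = arccos(n_z / |n|) = arccos(0.4477) = 63.4°.
Dip direction = azimuth of (n_x, n_y) = atan2(0.549, -0.255) = 115°.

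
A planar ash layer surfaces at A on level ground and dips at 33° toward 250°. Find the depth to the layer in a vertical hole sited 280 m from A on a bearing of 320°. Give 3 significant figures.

62.2 m

The hole lies 70° from the dip direction, so the down-dip offset is 280 × cos 70° = 95.77 m.
Depth = down-dip offset × tan(dip) = 95.77 × tan 33° = 95.77 × 0.6494
Depth = 62.19 m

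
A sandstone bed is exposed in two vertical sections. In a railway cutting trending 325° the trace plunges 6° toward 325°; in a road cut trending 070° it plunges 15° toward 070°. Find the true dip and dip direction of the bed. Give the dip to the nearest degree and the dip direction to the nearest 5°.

Each apparent-dip line lies in the plane. As unit vectors (x east, y north, z up), v₁ plunges 6°→325° and v₂ plunges 15°→070°.
n = v₁ × v₂ = (0.176, 0.243, 0.928) (taken with n_z > 0).
True dip = arccos(n_z / |n|) = arccos(0.9516) = 17.9°.
Dip direction = azimuth of (n_x, n_y) = atan2(0.176, 0.243) = 36°.

true dip 18°, dip direction 035°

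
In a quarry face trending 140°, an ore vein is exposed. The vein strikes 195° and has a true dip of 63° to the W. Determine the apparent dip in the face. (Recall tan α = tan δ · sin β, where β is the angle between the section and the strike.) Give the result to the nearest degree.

58°

The strike is 195° and the section trends 140°; the acute angle between them is β = 55°.
tan(apparent dip) = tan 63° · sin 55° = 1.6077
α = arctan(1.6077) = 58.12°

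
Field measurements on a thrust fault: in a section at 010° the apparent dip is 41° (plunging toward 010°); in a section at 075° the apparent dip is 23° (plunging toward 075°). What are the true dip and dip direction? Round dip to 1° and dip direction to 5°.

true dip 41°, dip direction 015°

Each apparent-dip line lies in the plane. As unit vectors (x east, y north, z up), v₁ plunges 41°→010° and v₂ plunges 23°→075°.
n = v₁ × v₂ = (0.134, 0.532, 0.630) (taken with n_z > 0).
tan δ = √(n_x²+n_y²)/n_z = 0.549/0.630, so δ = 41.1°.
The horizontal component of n points toward azimuth atan2(n_x, n_y) = 14°, the dip direction.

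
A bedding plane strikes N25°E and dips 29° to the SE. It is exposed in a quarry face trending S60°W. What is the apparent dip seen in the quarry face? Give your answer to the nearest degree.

The strike is N25°E and the section trends S60°W; the acute angle between them is β = 35°.
tan α = tan 29° × sin 35° = 0.5543 × 0.5736 = 0.3179
apparent dip = arctan 0.3179 = 17.64°

18°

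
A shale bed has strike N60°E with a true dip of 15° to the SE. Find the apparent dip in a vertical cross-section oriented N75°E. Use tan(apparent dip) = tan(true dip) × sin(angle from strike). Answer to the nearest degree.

4°

The strike is N60°E and the section trends N75°E; the acute angle between them is β = 15°.
tan(apparent dip) = tan 15° · sin 15° = 0.0694
apparent dip = arctan 0.0694 = 3.97°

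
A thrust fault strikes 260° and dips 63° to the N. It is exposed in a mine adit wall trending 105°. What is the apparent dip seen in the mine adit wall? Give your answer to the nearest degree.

40°

The strike is 260° and the section trends 105°; the acute angle between them is β = 25°.
tan(apparent dip) = tan 63° · sin 25° = 0.8294
α = arctan(0.8294) = 39.67°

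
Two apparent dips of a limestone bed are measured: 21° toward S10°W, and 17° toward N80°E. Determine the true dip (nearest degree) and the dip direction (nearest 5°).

Represent each trace as a vector plunging at its apparent dip toward its trend (east-north-up frame): v₁ = (-0.162, -0.919, -0.358), v₂ = (0.942, 0.166, -0.292).
The plane normal is n = v₁ × v₂ ∝ (0.328, -0.385, 0.839).
Dip δ = arctan(|n_h|/n_z) = arctan(0.506/0.839) = 31.1°.
The horizontal component of n points toward azimuth atan2(n_x, n_y) = 140°, the dip direction.

true dip 31°, dip direction 140°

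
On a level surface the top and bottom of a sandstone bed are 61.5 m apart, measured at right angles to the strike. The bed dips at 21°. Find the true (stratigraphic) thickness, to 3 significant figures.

True thickness t = w · sin(dip) = 61.5 × sin 21°
t = 61.5 × 0.3584 = 22.040 m

22.0 m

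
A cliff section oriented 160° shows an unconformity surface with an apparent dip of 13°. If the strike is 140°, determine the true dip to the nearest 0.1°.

β = acute angle between strike 140° and section 160° = 20°.
tan δ = tan α / sin β = tan 13° / sin 20° = 0.2309 / 0.3420 = 0.6750
δ = arctan(0.6750) = 34.02°

34.0°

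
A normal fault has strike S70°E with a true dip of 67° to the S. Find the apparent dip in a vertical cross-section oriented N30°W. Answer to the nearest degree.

57°

The strike is S70°E and the section trends N30°W; the acute angle between them is β = 40°.
tan α = tan 67° × sin 40° = 2.3559 × 0.6428 = 1.5143
α = arctan(1.5143) = 56.56°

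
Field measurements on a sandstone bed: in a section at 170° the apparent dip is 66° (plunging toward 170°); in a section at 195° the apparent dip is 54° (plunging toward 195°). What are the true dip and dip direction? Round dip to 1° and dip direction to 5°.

The two traces are lines in the plane: v₁ = (sin 170°·cos 66°, cos 170°·cos 66°, −sin 66°), v₂ = (sin 195°·cos 54°, cos 195°·cos 54°, −sin 54°).
The plane normal is n = v₁ × v₂ ∝ (0.195, -0.196, 0.101).
tan δ = √(n_x²+n_y²)/n_z = 0.276/0.101, so δ = 69.9°.
Dip direction = atan2(0.195, -0.196) = 135° (azimuth of n's horizontal projection).

true dip 70°, dip direction 135°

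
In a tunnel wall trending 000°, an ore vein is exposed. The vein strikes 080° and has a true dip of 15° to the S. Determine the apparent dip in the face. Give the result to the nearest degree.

15°

The section lies 80° from the strike.
tan α = tan 15° × sin 80° = 0.2679 × 0.9848 = 0.2639
α = arctan(0.2639) = 14.78°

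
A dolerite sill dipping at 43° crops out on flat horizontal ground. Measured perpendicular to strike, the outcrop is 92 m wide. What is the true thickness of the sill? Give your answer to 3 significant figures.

62.7 m

True thickness t = w · sin(dip) = 92 × sin 43°
t = 92 × 0.6820 = 62.744 m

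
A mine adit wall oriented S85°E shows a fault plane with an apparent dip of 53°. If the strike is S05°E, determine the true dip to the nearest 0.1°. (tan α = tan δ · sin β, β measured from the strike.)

β = acute angle between strike S05°E and section S85°E = 80°.
tan(true dip) = tan 53° / sin 80° = 1.3475
δ = arctan(1.3475) = 53.42°

53.4°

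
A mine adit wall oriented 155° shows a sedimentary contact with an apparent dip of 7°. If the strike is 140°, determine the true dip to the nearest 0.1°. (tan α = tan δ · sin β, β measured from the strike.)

25.4°

The section is 15° from the strike.
tan(true dip) = tan 7° / sin 15° = 0.4744
true dip = arctan 0.4744 = 25.38°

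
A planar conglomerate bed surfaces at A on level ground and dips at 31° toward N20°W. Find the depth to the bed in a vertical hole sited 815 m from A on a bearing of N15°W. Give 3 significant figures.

The hole lies 5° from the dip direction, so the down-dip offset is 815 × cos 5° = 811.90 m.
Depth = down-dip offset × tan(dip) = 811.90 × tan 31° = 811.90 × 0.6009
Depth = 487.84 m

488 m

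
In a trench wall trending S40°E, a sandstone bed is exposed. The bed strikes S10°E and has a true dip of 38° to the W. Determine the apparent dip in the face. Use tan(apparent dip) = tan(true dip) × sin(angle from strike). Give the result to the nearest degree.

The section lies 30° from the strike.
tan(apparent dip) = tan 38° · sin 30° = 0.3906
α = arctan(0.3906) = 21.34°

21°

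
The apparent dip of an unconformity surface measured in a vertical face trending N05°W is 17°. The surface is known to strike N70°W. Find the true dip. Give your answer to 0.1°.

18.6°

β = acute angle between strike N70°W and section N05°W = 65°.
tan δ = tan α / sin β = tan 17° / sin 65° = 0.3057 / 0.9063 = 0.3373
δ = arctan(0.3373) = 18.64°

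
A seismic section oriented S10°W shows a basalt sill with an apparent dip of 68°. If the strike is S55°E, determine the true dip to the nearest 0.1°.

69.9°

The section is 65° from the strike.
tan δ = tan α / sin β = tan 68° / sin 65° = 2.4751 / 0.9063 = 2.7310
true dip = arctan 2.7310 = 69.89°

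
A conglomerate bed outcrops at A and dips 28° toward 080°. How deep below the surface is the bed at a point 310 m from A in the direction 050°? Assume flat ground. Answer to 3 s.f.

143 m

The hole lies 30° from the dip direction, so the down-dip offset is 310 × cos 30° = 268.47 m.
Depth = down-dip offset × tan(dip) = 268.47 × tan 28° = 268.47 × 0.5317
Depth = 142.75 m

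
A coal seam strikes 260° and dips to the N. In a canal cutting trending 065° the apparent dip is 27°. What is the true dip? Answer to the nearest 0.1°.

63.1°

β = acute angle between strike 260° and section 065° = 15°.
tan(true dip) = tan 27° / sin 15° = 1.9687
δ = arctan(1.9687) = 63.07°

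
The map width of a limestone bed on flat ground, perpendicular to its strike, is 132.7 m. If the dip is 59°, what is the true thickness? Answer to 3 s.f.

True thickness t = w · sin(dip) = 132.7 × sin 59°
t = 132.7 × 0.8572 = 113.746 m

114 m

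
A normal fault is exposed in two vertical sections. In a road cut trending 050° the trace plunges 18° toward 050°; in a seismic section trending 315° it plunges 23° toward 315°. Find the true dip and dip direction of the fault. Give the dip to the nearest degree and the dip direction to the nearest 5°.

true dip 29°, dip direction 355°

Each apparent-dip line lies in the plane. As unit vectors (x east, y north, z up), v₁ plunges 18°→050° and v₂ plunges 23°→315°.
The plane normal is n = v₁ × v₂ ∝ (-0.038, 0.486, 0.872).
Dip δ = arctan(|n_h|/n_z) = arctan(0.487/0.872) = 29.2°.
Dip direction = azimuth of (n_x, n_y) = atan2(-0.038, 0.486) = 356°.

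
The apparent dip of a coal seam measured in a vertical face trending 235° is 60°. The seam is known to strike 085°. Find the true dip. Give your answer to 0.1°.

73.9°

The section is 30° from the strike.
tan δ = tan α / sin β = tan 60° / sin 30° = 1.7321 / 0.5000 = 3.4641
true dip = arctan 3.4641 = 73.90°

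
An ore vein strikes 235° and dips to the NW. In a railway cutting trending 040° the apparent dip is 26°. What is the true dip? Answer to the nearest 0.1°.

62.0°

β = acute angle between strike 235° and section 040° = 15°.
tan(true dip) = tan 26° / sin 15° = 1.8845
true dip = arctan 1.8845 = 62.05°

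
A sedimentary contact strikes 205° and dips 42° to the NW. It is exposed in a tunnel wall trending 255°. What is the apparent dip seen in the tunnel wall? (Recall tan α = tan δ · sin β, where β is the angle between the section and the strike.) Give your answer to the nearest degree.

35°

The strike is 205° and the section trends 255°; the acute angle between them is β = 50°.
tan α = tan 42° × sin 50° = 0.9004 × 0.7660 = 0.6897
apparent dip = arctan 0.6897 = 34.60°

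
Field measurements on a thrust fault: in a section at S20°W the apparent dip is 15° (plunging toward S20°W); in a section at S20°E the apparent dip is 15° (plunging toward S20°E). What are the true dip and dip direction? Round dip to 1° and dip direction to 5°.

true dip 16°, dip direction 180°

The two traces are lines in the plane: v₁ = (sin 200°·cos 15°, cos 200°·cos 15°, −sin 15°), v₂ = (sin 160°·cos 15°, cos 160°·cos 15°, −sin 15°).
The plane normal is n = v₁ × v₂ ∝ (0.000, -0.171, 0.600).
Dip δ = arctan(|n_h|/n_z) = arctan(0.171/0.600) = 15.9°.
Dip direction = atan2(0.000, -0.171) = 180° (azimuth of n's horizontal projection).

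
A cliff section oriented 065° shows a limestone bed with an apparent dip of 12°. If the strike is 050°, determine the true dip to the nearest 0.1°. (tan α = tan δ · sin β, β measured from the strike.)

β = acute angle between strike 050° and section 065° = 15°.
tan(true dip) = tan 12° / sin 15° = 0.8213
true dip = arctan 0.8213 = 39.39°

39.4°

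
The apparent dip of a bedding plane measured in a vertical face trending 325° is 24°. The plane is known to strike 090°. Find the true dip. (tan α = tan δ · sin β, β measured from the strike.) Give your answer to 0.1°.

28.5°

β = acute angle between strike 090° and section 325° = 55°.
tan(true dip) = tan 24° / sin 55° = 0.5435
true dip = arctan 0.5435 = 28.53°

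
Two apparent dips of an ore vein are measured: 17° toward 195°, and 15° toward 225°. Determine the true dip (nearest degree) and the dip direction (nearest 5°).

The two traces are lines in the plane: v₁ = (sin 195°·cos 17°, cos 195°·cos 17°, −sin 17°), v₂ = (sin 225°·cos 15°, cos 225°·cos 15°, −sin 15°).
n = v₁ × v₂ = (-0.039, -0.136, 0.462) (taken with n_z > 0).
Dip δ = arctan(|n_h|/n_z) = arctan(0.141/0.462) = 17.0°.
Dip direction = azimuth of (n_x, n_y) = atan2(-0.039, -0.136) = 196°.

true dip 17°, dip direction 195°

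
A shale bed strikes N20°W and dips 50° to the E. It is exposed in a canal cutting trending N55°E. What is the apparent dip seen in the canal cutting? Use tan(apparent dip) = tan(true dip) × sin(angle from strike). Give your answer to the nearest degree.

49°

The section lies 75° from the strike.
tan α = tan 50° × sin 75° = 1.1918 × 0.9659 = 1.1511
α = arctan(1.1511) = 49.02°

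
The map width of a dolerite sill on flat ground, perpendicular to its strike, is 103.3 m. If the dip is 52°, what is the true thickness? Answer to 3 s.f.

81.4 m

True thickness t = w · sin(dip) = 103.3 × sin 52°
t = 103.3 × 0.7880 = 81.402 m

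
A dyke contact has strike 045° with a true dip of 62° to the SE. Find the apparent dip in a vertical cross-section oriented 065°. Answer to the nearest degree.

Angle between strike (045°) and section (065°): β = 20°.
tan α = tan 62° × sin 20° = 1.8807 × 0.3420 = 0.6432
α = arctan(0.6432) = 32.75°

33°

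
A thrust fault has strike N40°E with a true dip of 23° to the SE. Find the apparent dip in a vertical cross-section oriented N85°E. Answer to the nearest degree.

17°

The strike is N40°E and the section trends N85°E; the acute angle between them is β = 45°.
tan α = tan 23° × sin 45° = 0.4245 × 0.7071 = 0.3001
apparent dip = arctan 0.3001 = 16.71°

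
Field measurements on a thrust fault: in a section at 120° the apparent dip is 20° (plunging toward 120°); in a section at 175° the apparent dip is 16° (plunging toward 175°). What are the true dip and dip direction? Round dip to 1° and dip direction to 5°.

Represent each trace as a vector plunging at its apparent dip toward its trend (east-north-up frame): v₁ = (0.814, -0.470, -0.342), v₂ = (0.084, -0.958, -0.276).
Cross product v₁ × v₂ gives the pole to the plane: n ∝ (0.198, -0.196, 0.740).
Dip δ = arctan(|n_h|/n_z) = arctan(0.278/0.740) = 20.6°.
Dip direction = azimuth of (n_x, n_y) = atan2(0.198, -0.196) = 135°.

true dip 21°, dip direction 135°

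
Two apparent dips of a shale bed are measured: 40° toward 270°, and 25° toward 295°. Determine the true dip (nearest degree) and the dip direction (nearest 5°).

Each apparent-dip line lies in the plane. As unit vectors (x east, y north, z up), v₁ plunges 40°→270° and v₂ plunges 25°→295°.
Cross product v₁ × v₂ gives the pole to the plane: n ∝ (-0.246, -0.204, 0.293).
True dip = arccos(n_z / |n|) = arccos(0.6760) = 47.5°.
Dip direction = atan2(-0.246, -0.204) = 230° (azimuth of n's horizontal projection).

true dip 47°, dip direction 230°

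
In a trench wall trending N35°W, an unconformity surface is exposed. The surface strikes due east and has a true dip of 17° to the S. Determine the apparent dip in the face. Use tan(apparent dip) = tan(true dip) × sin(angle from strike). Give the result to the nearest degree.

Angle between strike (due east) and section (N35°W): β = 55°.
tan α = tan 17° × sin 55° = 0.3057 × 0.8192 = 0.2504
apparent dip = arctan 0.2504 = 14.06°

14°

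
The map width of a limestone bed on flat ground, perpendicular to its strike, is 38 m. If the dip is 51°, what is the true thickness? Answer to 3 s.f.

29.5 m

True thickness t = w · sin(dip) = 38 × sin 51°
t = 38 × 0.7771 = 29.532 m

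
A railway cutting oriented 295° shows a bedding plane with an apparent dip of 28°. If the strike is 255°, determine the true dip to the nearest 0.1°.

The section is 40° from the strike.
tan(true dip) = tan 28° / sin 40° = 0.8272
δ = arctan(0.8272) = 39.60°

39.6°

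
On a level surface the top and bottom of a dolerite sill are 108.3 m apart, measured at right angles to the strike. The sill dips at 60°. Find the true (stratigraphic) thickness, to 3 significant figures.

True thickness t = w · sin(dip) = 108.3 × sin 60°
t = 108.3 × 0.8660 = 93.791 m

93.8 m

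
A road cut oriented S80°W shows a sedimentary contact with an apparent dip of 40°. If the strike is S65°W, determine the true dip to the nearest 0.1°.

72.9°

The section is 15° from the strike.
tan δ = tan α / sin β = tan 40° / sin 15° = 0.8391 / 0.2588 = 3.2420
δ = arctan(3.2420) = 72.86°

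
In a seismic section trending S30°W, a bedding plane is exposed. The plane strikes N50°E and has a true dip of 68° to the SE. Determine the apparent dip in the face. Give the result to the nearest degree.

40°

The section lies 20° from the strike.
tan α = tan 68° × sin 20° = 2.4751 × 0.3420 = 0.8465
α = arctan(0.8465) = 40.25°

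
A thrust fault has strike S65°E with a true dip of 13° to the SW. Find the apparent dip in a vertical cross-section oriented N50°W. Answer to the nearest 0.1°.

The section lies 15° from the strike.
tan α = tan 13° × sin 15° = 0.2309 × 0.2588 = 0.0598
α = arctan(0.0598) = 3.42°

3.4°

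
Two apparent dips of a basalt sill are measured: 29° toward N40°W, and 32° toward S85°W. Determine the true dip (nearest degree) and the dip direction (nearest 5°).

Represent each trace as a vector plunging at its apparent dip toward its trend (east-north-up frame): v₁ = (-0.562, 0.670, -0.485), v₂ = (-0.845, -0.074, -0.530).
The plane normal is n = v₁ × v₂ ∝ (-0.391, 0.112, 0.608).
Dip δ = arctan(|n_h|/n_z) = arctan(0.407/0.608) = 33.8°.
The horizontal component of n points toward azimuth atan2(n_x, n_y) = 286°, the dip direction.

true dip 34°, dip direction 285°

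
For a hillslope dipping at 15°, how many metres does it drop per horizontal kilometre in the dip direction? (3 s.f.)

268 m

drop per km = 1000 × tan 15° = 1000 × 0.2679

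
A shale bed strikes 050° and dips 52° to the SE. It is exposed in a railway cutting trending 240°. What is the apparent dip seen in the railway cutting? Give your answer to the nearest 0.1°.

12.5°

Angle between strike (050°) and section (240°): β = 10°.
tan α = tan 52° × sin 10° = 1.2799 × 0.1736 = 0.2223
α = arctan(0.2223) = 12.53°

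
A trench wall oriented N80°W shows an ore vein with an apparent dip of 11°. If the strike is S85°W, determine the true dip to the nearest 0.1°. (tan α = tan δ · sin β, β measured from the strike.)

β = acute angle between strike S85°W and section N80°W = 15°.
tan δ = tan α / sin β = tan 11° / sin 15° = 0.1944 / 0.2588 = 0.7510
true dip = arctan 0.7510 = 36.91°

36.9°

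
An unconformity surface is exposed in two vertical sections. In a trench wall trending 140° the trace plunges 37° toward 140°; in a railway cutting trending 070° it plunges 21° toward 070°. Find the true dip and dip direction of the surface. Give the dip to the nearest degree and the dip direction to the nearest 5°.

true dip 37°, dip direction 130°

Each apparent-dip line lies in the plane. As unit vectors (x east, y north, z up), v₁ plunges 37°→140° and v₂ plunges 21°→070°.
Cross product v₁ × v₂ gives the pole to the plane: n ∝ (0.411, -0.344, 0.701).
True dip = arccos(n_z / |n|) = arccos(0.7941) = 37.4°.
Dip direction = azimuth of (n_x, n_y) = atan2(0.411, -0.344) = 130°.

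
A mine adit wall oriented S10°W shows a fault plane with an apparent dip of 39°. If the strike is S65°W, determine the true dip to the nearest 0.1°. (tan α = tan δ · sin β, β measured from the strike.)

β = acute angle between strike S65°W and section S10°W = 55°.
tan(true dip) = tan 39° / sin 55° = 0.9886
true dip = arctan 0.9886 = 44.67°

44.7°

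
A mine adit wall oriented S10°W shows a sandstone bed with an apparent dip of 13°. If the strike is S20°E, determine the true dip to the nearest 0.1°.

24.8°

β = acute angle between strike S20°E and section S10°W = 30°.
tan(true dip) = tan 13° / sin 30° = 0.4617
δ = arctan(0.4617) = 24.78°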